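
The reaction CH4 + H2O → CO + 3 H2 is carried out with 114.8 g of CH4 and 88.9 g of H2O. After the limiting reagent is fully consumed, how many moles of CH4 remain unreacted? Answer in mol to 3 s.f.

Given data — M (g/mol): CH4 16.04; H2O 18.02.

n(CH4) = 114.8 / 16.04 = 7.157 mol
n(H2O) = 88.90 / 18.02 = 4.933 mol
n/ν → CH4: 7.157, H2O: 4.933; H2O is limiting.
CH4 consumed = (1/1) × 4.933 = 4.933 mol
CH4 remaining = 7.157 − 4.933 = 2.224 mol

2.22 mol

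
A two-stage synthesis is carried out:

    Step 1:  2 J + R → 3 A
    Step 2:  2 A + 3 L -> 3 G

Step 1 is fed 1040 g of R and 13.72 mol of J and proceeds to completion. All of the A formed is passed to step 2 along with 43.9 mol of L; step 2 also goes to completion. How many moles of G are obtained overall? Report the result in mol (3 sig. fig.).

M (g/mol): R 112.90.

Step 1:
n(R) = 1040 / 112.90 = 9.212 mol
n(J) = 13.72 mol
n/ν for R = 9.212/1 = 9.212
n/ν for J = 13.72/2 = 6.860
Smallest n/ν is J → limiting reagent.
n(A) produced = (3/2) × 13.72 = 20.58 mol
Step 2:
n(A) available = 20.58 mol
n(L) = 43.90 mol
n/ν for A = 20.58/2 = 10.29
n/ν for L = 43.90/3 = 14.63
Smallest n/ν is A → limiting reagent.
n(G) = (3/2) × 20.58 = 30.87 mol

30.9 mol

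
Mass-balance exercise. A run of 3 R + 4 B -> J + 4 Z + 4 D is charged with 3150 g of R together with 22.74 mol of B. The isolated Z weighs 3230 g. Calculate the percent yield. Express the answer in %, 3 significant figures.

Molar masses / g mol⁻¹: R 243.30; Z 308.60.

n(R) = 3150 / 243.30 = 12.95 mol
n(B) = 22.74 mol
n/ν for R = 12.95/3 = 4.317
n/ν for B = 22.74/4 = 5.685
Smallest n/ν is R → limiting reagent.
theoretical n(Z) = (4/3) × 12.95 = 17.27 mol → 5330 g
% yield = 3230 / 5330 × 100 = 60.60 %

60.6 %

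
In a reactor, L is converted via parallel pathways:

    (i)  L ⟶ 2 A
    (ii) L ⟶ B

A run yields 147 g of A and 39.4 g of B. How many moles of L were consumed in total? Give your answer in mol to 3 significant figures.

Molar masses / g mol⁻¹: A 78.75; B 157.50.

1.18 mol

n(A) = 147 / 78.75 = 1.867 mol
n(B) = 39.4 / 157.50 = 0.2502 mol
n(L) via (i) = (1/2)×1.867 = 0.9335 mol
n(L) via (ii) = (1/1)×0.2502 = 0.2502 mol
total n(L) = 0.9335 + 0.2502 = 1.184 mol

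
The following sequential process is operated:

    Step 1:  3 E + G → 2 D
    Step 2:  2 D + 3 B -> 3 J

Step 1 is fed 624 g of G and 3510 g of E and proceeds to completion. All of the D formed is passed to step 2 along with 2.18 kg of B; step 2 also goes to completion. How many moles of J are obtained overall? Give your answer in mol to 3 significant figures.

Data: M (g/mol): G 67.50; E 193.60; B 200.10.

10.9 mol

Step 1:
n(G) = 624.0 / 67.50 = 9.244 mol
n(E) = 3510 / 193.60 = 18.13 mol
n/ν for G = 9.244/1 = 9.244
n/ν for E = 18.13/3 = 6.043
Smallest n/ν is E → limiting reagent.
n(D) produced = (2/3) × 18.13 = 12.09 mol
Step 2:
n(D) available = 12.09 mol
n(B) = 2.180×1000 / 200.10 = 10.89 mol
n/ν for D = 12.09/2 = 6.045
n/ν for B = 10.89/3 = 3.630
Smallest n/ν is B → limiting reagent.
n(J) = (3/3) × 10.89 = 10.89 mol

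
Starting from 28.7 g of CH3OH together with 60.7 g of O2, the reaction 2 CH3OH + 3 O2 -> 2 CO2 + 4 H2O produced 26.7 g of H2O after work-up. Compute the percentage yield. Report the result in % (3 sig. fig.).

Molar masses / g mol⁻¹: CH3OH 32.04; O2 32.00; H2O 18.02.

n(CH3OH) = 28.70 / 32.04 = 0.8958 mol
n(O2) = 60.70 / 32.00 = 1.897 mol
n/ν → CH3OH: 0.4479, O2: 0.6323; CH3OH is limiting.
theoretical n(H2O) = (4/2) × 0.8958 = 1.792 mol → 32.29 g
% yield = 26.7 / 32.29 × 100 = 82.69 %

82.7 %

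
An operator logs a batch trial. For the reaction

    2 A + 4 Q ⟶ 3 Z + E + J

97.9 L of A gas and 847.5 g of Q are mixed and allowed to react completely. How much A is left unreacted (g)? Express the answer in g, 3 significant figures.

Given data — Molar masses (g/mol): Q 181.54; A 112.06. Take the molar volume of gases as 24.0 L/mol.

196 g

n(A) = 97.90 / 24.0 = 4.079 mol
n(Q) = 847.5 / 181.54 = 4.668 mol
n/ν for A = 4.079/2 = 2.040
n/ν for Q = 4.668/4 = 1.167
Smallest n/ν is Q → limiting reagent.
A consumed = (2/4) × 4.668 = 2.334 mol
A remaining = 4.079 − 2.334 = 1.745 mol
mass = 1.745 × 112.06 = 195.5 g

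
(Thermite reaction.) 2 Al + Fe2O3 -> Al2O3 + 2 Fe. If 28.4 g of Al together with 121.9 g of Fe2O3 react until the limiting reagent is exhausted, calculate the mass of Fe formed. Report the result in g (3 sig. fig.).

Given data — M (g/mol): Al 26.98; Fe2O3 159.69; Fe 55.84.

58.8 g

n(Al) = 28.40 / 26.98 = 1.053 mol
n(Fe2O3) = 121.9 / 159.69 = 0.7634 mol
n/ν → Al: 0.5265, Fe2O3: 0.7634; Al is limiting.
n(Fe) = (2/2) × 1.053 = 1.053 mol
mass = 1.053 × 55.84 = 58.80 g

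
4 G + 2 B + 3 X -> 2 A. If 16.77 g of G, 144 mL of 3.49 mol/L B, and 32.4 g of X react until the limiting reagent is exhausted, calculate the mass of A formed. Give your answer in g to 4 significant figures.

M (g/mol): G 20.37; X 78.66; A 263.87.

n(G) = 16.77 / 20.37 = 0.8233 mol
n(B) = 3.49 × 144.0/1000 = 0.5026 mol
n(X) = 32.40 / 78.66 = 0.4119 mol
n/ν for G = 0.8233/4 = 0.2058
n/ν for B = 0.5026/2 = 0.2513
n/ν for X = 0.4119/3 = 0.1373
Smallest n/ν is X → limiting reagent.
n(A) = (2/3) × 0.4119 = 0.2746 mol
mass = 0.2746 × 263.87 = 72.46 g

72.46 g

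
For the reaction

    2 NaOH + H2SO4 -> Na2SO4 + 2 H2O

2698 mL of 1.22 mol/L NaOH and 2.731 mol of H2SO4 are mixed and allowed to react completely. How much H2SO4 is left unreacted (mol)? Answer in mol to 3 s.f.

n(NaOH) = 1.22 × 2698/1000 = 3.292 mol
n(H2SO4) = 2.731 mol
n/ν for NaOH = 3.292/2 = 1.646
n/ν for H2SO4 = 2.731/1 = 2.731
Smallest n/ν is NaOH → limiting reagent.
H2SO4 consumed = (1/2) × 3.292 = 1.646 mol
H2SO4 remaining = 2.731 − 1.646 = 1.085 mol

1.09 mol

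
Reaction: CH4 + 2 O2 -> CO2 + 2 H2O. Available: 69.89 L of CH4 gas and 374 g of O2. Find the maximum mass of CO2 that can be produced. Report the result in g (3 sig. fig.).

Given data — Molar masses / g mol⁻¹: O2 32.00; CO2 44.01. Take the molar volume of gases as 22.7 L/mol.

n(CH4) = 69.89 / 22.7 = 3.079 mol
n(O2) = 374.0 / 32.00 = 11.69 mol
n/ν for CH4 = 3.079/1 = 3.079
n/ν for O2 = 11.69/2 = 5.845
Smallest n/ν is CH4 → limiting reagent.
n(CO2) = (1/1) × 3.079 = 3.079 mol
mass = 3.079 × 44.01 = 135.5 g

136 g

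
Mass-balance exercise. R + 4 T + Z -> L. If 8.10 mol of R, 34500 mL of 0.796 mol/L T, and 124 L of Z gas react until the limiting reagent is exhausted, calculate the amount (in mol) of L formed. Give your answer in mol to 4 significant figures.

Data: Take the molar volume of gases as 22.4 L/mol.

5.536 mol

n(R) = 8.100 mol
n(T) = 0.796 × 34500/1000 = 27.46 mol
n(Z) = 124.0 / 22.4 = 5.536 mol
n/ν → R: 8.100, T: 6.865, Z: 5.536; Z is limiting.
n(L) = (1/1) × 5.536 = 5.536 mol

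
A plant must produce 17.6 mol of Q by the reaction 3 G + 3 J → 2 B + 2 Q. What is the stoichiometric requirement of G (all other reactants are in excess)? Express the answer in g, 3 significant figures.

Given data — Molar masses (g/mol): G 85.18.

2250 g

n(Q) = 17.60 mol
n(G) = (3/2) × 17.60 = 26.40 mol
mass = 26.40 × 85.18 = 2249 g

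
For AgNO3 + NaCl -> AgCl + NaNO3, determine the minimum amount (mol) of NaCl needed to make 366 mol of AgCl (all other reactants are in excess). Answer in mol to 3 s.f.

366 mol

n(AgCl) = 366.0 mol
n(NaCl) = (1/1) × 366.0 = 366.0 mol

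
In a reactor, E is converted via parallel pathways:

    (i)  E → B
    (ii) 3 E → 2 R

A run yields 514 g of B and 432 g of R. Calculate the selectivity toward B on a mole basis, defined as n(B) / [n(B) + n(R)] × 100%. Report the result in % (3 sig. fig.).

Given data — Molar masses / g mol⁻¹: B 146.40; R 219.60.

64.1 %

n(B) = 514 / 146.40 = 3.511 mol
n(R) = 432 / 219.60 = 1.967 mol
selectivity = 3.511/(3.511+1.967) × 100 = 64.09 %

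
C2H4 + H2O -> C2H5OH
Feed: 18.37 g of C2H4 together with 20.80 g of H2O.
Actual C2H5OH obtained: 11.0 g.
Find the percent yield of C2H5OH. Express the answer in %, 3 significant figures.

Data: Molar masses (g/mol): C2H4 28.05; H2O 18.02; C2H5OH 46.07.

36.5 %

n(C2H4) = 18.37 / 28.05 = 0.6549 mol
n(H2O) = 20.80 / 18.02 = 1.154 mol
n/ν → C2H4: 0.6549, H2O: 1.154; C2H4 is limiting.
theoretical n(C2H5OH) = (1/1) × 0.6549 = 0.6549 mol → 30.17 g
% yield = 11.0 / 30.17 × 100 = 36.46 %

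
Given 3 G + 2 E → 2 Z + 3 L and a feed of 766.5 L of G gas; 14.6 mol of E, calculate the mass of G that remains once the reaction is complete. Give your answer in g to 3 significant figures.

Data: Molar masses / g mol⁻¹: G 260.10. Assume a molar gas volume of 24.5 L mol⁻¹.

2440 g

n(G) = 766.5 / 24.5 = 31.29 mol
n(E) = 14.60 mol
n/ν for G = 31.29/3 = 10.43
n/ν for E = 14.60/2 = 7.300
Smallest n/ν is E → limiting reagent.
G consumed = (3/2) × 14.60 = 21.90 mol
G remaining = 31.29 − 21.90 = 9.390 mol
mass = 9.390 × 260.10 = 2442 g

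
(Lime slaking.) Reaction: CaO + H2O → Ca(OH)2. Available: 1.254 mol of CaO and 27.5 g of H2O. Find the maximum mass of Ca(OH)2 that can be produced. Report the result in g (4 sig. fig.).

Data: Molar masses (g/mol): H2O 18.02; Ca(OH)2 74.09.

92.91 g

n(CaO) = 1.254 mol
n(H2O) = 27.50 / 18.02 = 1.526 mol
n/ν → CaO: 1.254, H2O: 1.526; CaO is limiting.
n(Ca(OH)2) = (1/1) × 1.254 = 1.254 mol
mass = 1.254 × 74.09 = 92.91 g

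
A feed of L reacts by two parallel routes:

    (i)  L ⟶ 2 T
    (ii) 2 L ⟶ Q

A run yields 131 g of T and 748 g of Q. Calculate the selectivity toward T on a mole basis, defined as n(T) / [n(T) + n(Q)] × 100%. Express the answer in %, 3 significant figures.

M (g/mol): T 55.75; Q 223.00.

n(T) = 131 / 55.75 = 2.350 mol
n(Q) = 748 / 223.00 = 3.354 mol
selectivity = 2.350/(2.350+3.354) × 100 = 41.20 %

41.2 %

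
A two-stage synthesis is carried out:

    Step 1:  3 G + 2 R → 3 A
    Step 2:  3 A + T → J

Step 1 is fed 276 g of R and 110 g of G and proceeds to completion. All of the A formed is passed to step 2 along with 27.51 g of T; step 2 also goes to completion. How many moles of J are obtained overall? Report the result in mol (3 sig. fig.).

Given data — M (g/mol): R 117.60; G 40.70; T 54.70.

Step 1:
n(R) = 276.0 / 117.60 = 2.347 mol
n(G) = 110.0 / 40.70 = 2.703 mol
n/ν → R: 1.174, G: 0.9010; G is limiting.
n(A) produced = (3/3) × 2.703 = 2.703 mol
Step 2:
n(A) available = 2.703 mol
n(T) = 27.51 / 54.70 = 0.5029 mol
n/ν → A: 0.9010, T: 0.5029; T is limiting.
n(J) = (1/1) × 0.5029 = 0.5029 mol

0.503 mol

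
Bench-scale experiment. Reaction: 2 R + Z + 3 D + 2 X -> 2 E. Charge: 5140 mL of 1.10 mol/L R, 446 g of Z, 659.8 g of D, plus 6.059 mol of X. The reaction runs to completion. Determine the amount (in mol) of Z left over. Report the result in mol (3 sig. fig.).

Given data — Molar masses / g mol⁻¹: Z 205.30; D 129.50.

0.474 mol

n(R) = 1.10 × 5140/1000 = 5.654 mol
n(Z) = 446.0 / 205.30 = 2.172 mol
n(D) = 659.8 / 129.50 = 5.095 mol
n(X) = 6.059 mol
n/ν → R: 2.827, Z: 2.172, D: 1.698, X: 3.030; D is limiting.
Z consumed = (1/3) × 5.095 = 1.698 mol
Z remaining = 2.172 − 1.698 = 0.4740 mol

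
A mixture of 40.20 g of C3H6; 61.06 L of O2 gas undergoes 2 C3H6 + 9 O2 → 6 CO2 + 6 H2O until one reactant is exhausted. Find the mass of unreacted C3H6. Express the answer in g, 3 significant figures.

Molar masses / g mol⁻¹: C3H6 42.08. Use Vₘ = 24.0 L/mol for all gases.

16.4 g

n(C3H6) = 40.20 / 42.08 = 0.9553 mol
n(O2) = 61.06 / 24.0 = 2.544 mol
n/ν → C3H6: 0.4777, O2: 0.2827; O2 is limiting.
C3H6 consumed = (2/9) × 2.544 = 0.5653 mol
C3H6 remaining = 0.9553 − 0.5653 = 0.3900 mol
mass = 0.3900 × 42.08 = 16.41 g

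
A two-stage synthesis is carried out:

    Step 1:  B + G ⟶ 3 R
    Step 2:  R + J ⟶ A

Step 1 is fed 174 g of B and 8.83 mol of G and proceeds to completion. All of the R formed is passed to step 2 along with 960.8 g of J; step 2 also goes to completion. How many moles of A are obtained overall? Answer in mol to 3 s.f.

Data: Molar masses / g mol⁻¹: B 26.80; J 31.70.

19.5 mol

Step 1:
n(B) = 174.0 / 26.80 = 6.493 mol
n(G) = 8.830 mol
n/ν for B = 6.493/1 = 6.493
n/ν for G = 8.830/1 = 8.830
Smallest n/ν is B → limiting reagent.
n(R) produced = (3/1) × 6.493 = 19.48 mol
Step 2:
n(R) available = 19.48 mol
n(J) = 960.8 / 31.70 = 30.31 mol
n/ν for R = 19.48/1 = 19.48
n/ν for J = 30.31/1 = 30.31
Smallest n/ν is R → limiting reagent.
n(A) = (1/1) × 19.48 = 19.48 mol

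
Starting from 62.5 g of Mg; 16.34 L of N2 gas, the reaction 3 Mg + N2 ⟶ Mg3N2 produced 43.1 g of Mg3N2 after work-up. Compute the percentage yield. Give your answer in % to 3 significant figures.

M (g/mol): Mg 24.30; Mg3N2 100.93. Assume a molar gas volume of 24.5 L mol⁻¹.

n(Mg) = 62.50 / 24.30 = 2.572 mol
n(N2) = 16.34 / 24.5 = 0.6669 mol
n/ν → Mg: 0.8573, N2: 0.6669; N2 is limiting.
theoretical n(Mg3N2) = (1/1) × 0.6669 = 0.6669 mol → 67.31 g
% yield = 43.1 / 67.31 × 100 = 64.03 %

64.0 %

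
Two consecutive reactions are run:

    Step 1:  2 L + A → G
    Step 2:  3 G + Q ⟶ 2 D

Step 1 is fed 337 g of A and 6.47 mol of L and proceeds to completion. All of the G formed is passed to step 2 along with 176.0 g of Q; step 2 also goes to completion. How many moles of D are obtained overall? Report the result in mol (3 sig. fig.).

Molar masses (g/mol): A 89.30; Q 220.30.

1.60 mol

Step 1:
n(A) = 337.0 / 89.30 = 3.774 mol
n(L) = 6.470 mol
n/ν for A = 3.774/1 = 3.774
n/ν for L = 6.470/2 = 3.235
Smallest n/ν is L → limiting reagent.
n(G) produced = (1/2) × 6.470 = 3.235 mol
Step 2:
n(G) available = 3.235 mol
n(Q) = 176.0 / 220.30 = 0.7989 mol
n/ν for G = 3.235/3 = 1.078
n/ν for Q = 0.7989/1 = 0.7989
Smallest n/ν is Q → limiting reagent.
n(D) = (2/1) × 0.7989 = 1.598 mol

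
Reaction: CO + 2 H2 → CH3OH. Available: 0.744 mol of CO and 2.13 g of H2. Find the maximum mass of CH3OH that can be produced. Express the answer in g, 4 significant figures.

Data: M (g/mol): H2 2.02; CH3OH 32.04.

n(CO) = 0.7440 mol
n(H2) = 2.130 / 2.02 = 1.054 mol
n/ν for CO = 0.7440/1 = 0.7440
n/ν for H2 = 1.054/2 = 0.5270
Smallest n/ν is H2 → limiting reagent.
n(CH3OH) = (1/2) × 1.054 = 0.5270 mol
mass = 0.5270 × 32.04 = 16.89 g

16.89 g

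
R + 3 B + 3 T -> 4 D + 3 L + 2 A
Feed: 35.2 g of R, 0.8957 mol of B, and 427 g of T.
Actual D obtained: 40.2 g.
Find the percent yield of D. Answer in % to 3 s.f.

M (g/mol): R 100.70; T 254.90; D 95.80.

35.1 %

n(R) = 35.20 / 100.70 = 0.3496 mol
n(B) = 0.8957 mol
n(T) = 427.0 / 254.90 = 1.675 mol
n/ν for R = 0.3496/1 = 0.3496
n/ν for B = 0.8957/3 = 0.2986
n/ν for T = 1.675/3 = 0.5583
Smallest n/ν is B → limiting reagent.
theoretical n(D) = (4/3) × 0.8957 = 1.194 mol → 114.4 g
% yield = 40.2 / 114.4 × 100 = 35.14 %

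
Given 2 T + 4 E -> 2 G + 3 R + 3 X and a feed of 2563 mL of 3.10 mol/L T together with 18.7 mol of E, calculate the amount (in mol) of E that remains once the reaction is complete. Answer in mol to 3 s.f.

n(T) = 3.10 × 2563/1000 = 7.945 mol
n(E) = 18.70 mol
n/ν for T = 7.945/2 = 3.973
n/ν for E = 18.70/4 = 4.675
Smallest n/ν is T → limiting reagent.
E consumed = (4/2) × 7.945 = 15.89 mol
E remaining = 18.70 − 15.89 = 2.810 mol

2.81 mol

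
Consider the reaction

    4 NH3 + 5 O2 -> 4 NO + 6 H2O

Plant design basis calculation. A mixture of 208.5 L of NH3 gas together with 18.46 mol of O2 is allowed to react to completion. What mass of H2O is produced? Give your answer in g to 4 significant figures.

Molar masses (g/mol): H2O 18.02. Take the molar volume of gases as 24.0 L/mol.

234.8 g

n(NH3) = 208.5 / 24.0 = 8.688 mol
n(O2) = 18.46 mol
n/ν for NH3 = 8.688/4 = 2.172
n/ν for O2 = 18.46/5 = 3.692
Smallest n/ν is NH3 → limiting reagent.
n(H2O) = (6/4) × 8.688 = 13.03 mol
mass = 13.03 × 18.02 = 234.8 g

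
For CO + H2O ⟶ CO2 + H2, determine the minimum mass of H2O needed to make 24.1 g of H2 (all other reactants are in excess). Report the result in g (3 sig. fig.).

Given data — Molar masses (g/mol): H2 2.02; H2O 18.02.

n(H2) = 24.1 / 2.02 = 11.93 mol
n(H2O) = (1/1) × 11.93 = 11.93 mol
mass = 11.93 × 18.02 = 215.0 g

215 g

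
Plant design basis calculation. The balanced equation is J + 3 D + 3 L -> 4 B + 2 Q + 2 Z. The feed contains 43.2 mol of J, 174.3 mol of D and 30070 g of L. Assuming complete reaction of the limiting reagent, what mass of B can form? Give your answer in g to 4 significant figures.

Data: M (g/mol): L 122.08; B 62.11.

n(J) = 43.20 mol
n(D) = 174.3 mol
n(L) = 30070 / 122.08 = 246.3 mol
n/ν for J = 43.20/1 = 43.20
n/ν for D = 174.3/3 = 58.10
n/ν for L = 246.3/3 = 82.10
Smallest n/ν is J → limiting reagent.
n(B) = (4/1) × 43.20 = 172.8 mol
mass = 172.8 × 62.11 = 10730 g

10730 g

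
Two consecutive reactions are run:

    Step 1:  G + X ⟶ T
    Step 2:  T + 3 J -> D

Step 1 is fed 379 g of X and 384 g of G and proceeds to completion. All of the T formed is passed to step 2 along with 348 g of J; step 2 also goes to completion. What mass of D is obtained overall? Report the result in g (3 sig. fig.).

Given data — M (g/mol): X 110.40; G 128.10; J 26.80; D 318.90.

Step 1:
n(X) = 379.0 / 110.40 = 3.433 mol
n(G) = 384.0 / 128.10 = 2.998 mol
n/ν for X = 3.433/1 = 3.433
n/ν for G = 2.998/1 = 2.998
Smallest n/ν is G → limiting reagent.
n(T) produced = (1/1) × 2.998 = 2.998 mol
Step 2:
n(T) available = 2.998 mol
n(J) = 348.0 / 26.80 = 12.99 mol
n/ν for T = 2.998/1 = 2.998
n/ν for J = 12.99/3 = 4.330
Smallest n/ν is T → limiting reagent.
n(D) = (1/1) × 2.998 = 2.998 mol
mass = 2.998 × 318.90 = 956.1 g

956 g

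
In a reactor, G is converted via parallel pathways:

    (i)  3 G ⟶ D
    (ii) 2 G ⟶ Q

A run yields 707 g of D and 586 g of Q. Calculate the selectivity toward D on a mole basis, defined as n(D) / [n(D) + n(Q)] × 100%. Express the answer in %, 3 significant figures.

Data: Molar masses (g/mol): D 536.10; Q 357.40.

44.6 %

n(D) = 707 / 536.10 = 1.319 mol
n(Q) = 586 / 357.40 = 1.640 mol
selectivity = 1.319/(1.319+1.640) × 100 = 44.58 %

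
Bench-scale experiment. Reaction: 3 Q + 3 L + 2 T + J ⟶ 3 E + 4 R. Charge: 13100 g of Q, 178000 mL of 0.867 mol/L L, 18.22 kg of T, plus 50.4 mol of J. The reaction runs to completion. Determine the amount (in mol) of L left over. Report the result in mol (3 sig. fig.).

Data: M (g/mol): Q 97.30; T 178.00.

n(Q) = 13100 / 97.30 = 134.6 mol
n(L) = 0.867 × 178000/1000 = 154.3 mol
n(T) = 18.22×1000 / 178.00 = 102.4 mol
n(J) = 50.40 mol
n/ν for Q = 134.6/3 = 44.87
n/ν for L = 154.3/3 = 51.43
n/ν for T = 102.4/2 = 51.20
n/ν for J = 50.40/1 = 50.40
Smallest n/ν is Q → limiting reagent.
L consumed = (3/3) × 134.6 = 134.6 mol
L remaining = 154.3 − 134.6 = 19.70 mol

19.7 mol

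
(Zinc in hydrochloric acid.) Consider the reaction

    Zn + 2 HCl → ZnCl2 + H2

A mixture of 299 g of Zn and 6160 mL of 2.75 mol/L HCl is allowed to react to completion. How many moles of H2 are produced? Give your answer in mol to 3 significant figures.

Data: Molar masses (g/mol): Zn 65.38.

4.57 mol

n(Zn) = 299.0 / 65.38 = 4.573 mol
n(HCl) = 2.75 × 6160/1000 = 16.94 mol
n/ν for Zn = 4.573/1 = 4.573
n/ν for HCl = 16.94/2 = 8.470
Smallest n/ν is Zn → limiting reagent.
n(H2) = (1/1) × 4.573 = 4.573 mol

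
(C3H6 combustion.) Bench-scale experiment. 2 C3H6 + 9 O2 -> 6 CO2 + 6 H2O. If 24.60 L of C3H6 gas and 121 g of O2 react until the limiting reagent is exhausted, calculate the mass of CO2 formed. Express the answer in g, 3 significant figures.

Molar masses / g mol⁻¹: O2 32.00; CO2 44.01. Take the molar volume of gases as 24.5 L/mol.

111 g

n(C3H6) = 24.60 / 24.5 = 1.004 mol
n(O2) = 121.0 / 32.00 = 3.781 mol
n/ν for C3H6 = 1.004/2 = 0.5020
n/ν for O2 = 3.781/9 = 0.4201
Smallest n/ν is O2 → limiting reagent.
n(CO2) = (6/9) × 3.781 = 2.521 mol
mass = 2.521 × 44.01 = 110.9 g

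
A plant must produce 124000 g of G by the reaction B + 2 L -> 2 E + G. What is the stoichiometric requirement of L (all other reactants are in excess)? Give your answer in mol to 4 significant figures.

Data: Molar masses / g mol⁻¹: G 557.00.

445.2 mol

n(G) = 124000 / 557.00 = 222.6 mol
n(L) = (2/1) × 222.6 = 445.2 mol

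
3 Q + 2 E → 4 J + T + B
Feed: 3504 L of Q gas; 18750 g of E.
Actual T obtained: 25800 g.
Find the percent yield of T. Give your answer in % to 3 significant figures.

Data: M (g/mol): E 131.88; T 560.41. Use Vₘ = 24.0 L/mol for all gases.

94.6 %

n(Q) = 3504 / 24.0 = 146.0 mol
n(E) = 18750 / 131.88 = 142.2 mol
n/ν for Q = 146.0/3 = 48.67
n/ν for E = 142.2/2 = 71.10
Smallest n/ν is Q → limiting reagent.
theoretical n(T) = (1/3) × 146.0 = 48.67 mol → 27280 g
% yield = 25800 / 27280 × 100 = 94.57 %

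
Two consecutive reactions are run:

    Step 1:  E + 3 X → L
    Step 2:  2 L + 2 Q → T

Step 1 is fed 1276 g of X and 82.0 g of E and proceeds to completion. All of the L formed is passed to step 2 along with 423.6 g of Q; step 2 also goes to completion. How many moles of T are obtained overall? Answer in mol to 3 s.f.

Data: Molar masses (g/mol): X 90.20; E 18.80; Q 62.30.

2.18 mol

Step 1:
n(X) = 1276 / 90.20 = 14.15 mol
n(E) = 82.00 / 18.80 = 4.362 mol
n/ν for X = 14.15/3 = 4.717
n/ν for E = 4.362/1 = 4.362
Smallest n/ν is E → limiting reagent.
n(L) produced = (1/1) × 4.362 = 4.362 mol
Step 2:
n(L) available = 4.362 mol
n(Q) = 423.6 / 62.30 = 6.799 mol
n/ν for L = 4.362/2 = 2.181
n/ν for Q = 6.799/2 = 3.400
Smallest n/ν is L → limiting reagent.
n(T) = (1/2) × 4.362 = 2.181 mol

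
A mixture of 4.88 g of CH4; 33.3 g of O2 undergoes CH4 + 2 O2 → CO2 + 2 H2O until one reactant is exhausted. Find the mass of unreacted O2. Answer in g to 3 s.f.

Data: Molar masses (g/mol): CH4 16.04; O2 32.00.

n(CH4) = 4.880 / 16.04 = 0.3042 mol
n(O2) = 33.30 / 32.00 = 1.041 mol
n/ν → CH4: 0.3042, O2: 0.5205; CH4 is limiting.
O2 consumed = (2/1) × 0.3042 = 0.6084 mol
O2 remaining = 1.041 − 0.6084 = 0.4326 mol
mass = 0.4326 × 32.00 = 13.84 g

13.8 g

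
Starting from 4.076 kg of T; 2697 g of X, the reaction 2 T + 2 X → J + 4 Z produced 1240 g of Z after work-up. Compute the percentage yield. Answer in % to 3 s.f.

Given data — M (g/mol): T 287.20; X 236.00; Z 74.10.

n(T) = 4.076×1000 / 287.20 = 14.19 mol
n(X) = 2697 / 236.00 = 11.43 mol
n/ν for T = 14.19/2 = 7.095
n/ν for X = 11.43/2 = 5.715
Smallest n/ν is X → limiting reagent.
theoretical n(Z) = (4/2) × 11.43 = 22.86 mol → 1694 g
% yield = 1240 / 1694 × 100 = 73.20 %

73.2 %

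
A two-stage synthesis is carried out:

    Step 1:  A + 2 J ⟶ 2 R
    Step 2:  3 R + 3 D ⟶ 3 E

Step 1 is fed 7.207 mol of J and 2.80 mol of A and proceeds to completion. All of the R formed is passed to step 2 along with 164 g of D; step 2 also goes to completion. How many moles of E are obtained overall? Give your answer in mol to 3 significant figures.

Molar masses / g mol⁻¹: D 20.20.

5.60 mol

Step 1:
n(J) = 7.207 mol
n(A) = 2.800 mol
n/ν for J = 7.207/2 = 3.604
n/ν for A = 2.800/1 = 2.800
Smallest n/ν is A → limiting reagent.
n(R) produced = (2/1) × 2.800 = 5.600 mol
Step 2:
n(R) available = 5.600 mol
n(D) = 164.0 / 20.20 = 8.119 mol
n/ν for R = 5.600/3 = 1.867
n/ν for D = 8.119/3 = 2.706
Smallest n/ν is R → limiting reagent.
n(E) = (3/3) × 5.600 = 5.600 mol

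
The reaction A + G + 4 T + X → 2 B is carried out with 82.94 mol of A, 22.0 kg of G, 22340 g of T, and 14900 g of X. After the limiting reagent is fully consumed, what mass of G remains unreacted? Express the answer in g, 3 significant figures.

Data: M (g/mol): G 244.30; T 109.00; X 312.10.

n(A) = 82.94 mol
n(G) = 22.00×1000 / 244.30 = 90.05 mol
n(T) = 22340 / 109.00 = 205.0 mol
n(X) = 14900 / 312.10 = 47.74 mol
n/ν for A = 82.94/1 = 82.94
n/ν for G = 90.05/1 = 90.05
n/ν for T = 205.0/4 = 51.25
n/ν for X = 47.74/1 = 47.74
Smallest n/ν is X → limiting reagent.
G consumed = (1/1) × 47.74 = 47.74 mol
G remaining = 90.05 − 47.74 = 42.31 mol
mass = 42.31 × 244.30 = 10340 g

10300 g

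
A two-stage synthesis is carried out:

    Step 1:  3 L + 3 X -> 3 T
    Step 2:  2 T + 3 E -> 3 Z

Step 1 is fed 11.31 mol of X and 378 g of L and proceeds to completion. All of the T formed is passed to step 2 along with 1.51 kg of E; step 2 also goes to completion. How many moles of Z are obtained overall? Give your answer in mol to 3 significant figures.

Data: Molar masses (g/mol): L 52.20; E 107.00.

Step 1:
n(X) = 11.31 mol
n(L) = 378.0 / 52.20 = 7.241 mol
n/ν for X = 11.31/3 = 3.770
n/ν for L = 7.241/3 = 2.414
Smallest n/ν is L → limiting reagent.
n(T) produced = (3/3) × 7.241 = 7.241 mol
Step 2:
n(T) available = 7.241 mol
n(E) = 1.510×1000 / 107.00 = 14.11 mol
n/ν for T = 7.241/2 = 3.621
n/ν for E = 14.11/3 = 4.703
Smallest n/ν is T → limiting reagent.
n(Z) = (3/2) × 7.241 = 10.86 mol

10.9 mol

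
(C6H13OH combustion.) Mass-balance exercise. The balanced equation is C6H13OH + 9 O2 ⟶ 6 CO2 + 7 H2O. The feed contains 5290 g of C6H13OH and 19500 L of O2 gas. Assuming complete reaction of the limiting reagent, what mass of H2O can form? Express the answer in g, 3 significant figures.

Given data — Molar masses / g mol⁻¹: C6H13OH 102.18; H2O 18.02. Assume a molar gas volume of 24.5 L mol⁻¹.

n(C6H13OH) = 5290 / 102.18 = 51.77 mol
n(O2) = 19500 / 24.5 = 795.9 mol
n/ν for C6H13OH = 51.77/1 = 51.77
n/ν for O2 = 795.9/9 = 88.43
Smallest n/ν is C6H13OH → limiting reagent.
n(H2O) = (7/1) × 51.77 = 362.4 mol
mass = 362.4 × 18.02 = 6530 g

6530 g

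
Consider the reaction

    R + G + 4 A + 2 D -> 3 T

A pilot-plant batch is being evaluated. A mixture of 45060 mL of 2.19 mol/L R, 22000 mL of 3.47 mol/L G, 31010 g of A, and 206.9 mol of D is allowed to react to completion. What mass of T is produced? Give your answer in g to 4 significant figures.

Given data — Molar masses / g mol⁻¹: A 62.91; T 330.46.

75680 g

n(R) = 2.19 × 45060/1000 = 98.68 mol
n(G) = 3.47 × 22000/1000 = 76.34 mol
n(A) = 31010 / 62.91 = 492.9 mol
n(D) = 206.9 mol
n/ν for R = 98.68/1 = 98.68
n/ν for G = 76.34/1 = 76.34
n/ν for A = 492.9/4 = 123.2
n/ν for D = 206.9/2 = 103.5
Smallest n/ν is G → limiting reagent.
n(T) = (3/1) × 76.34 = 229.0 mol
mass = 229.0 × 330.46 = 75680 g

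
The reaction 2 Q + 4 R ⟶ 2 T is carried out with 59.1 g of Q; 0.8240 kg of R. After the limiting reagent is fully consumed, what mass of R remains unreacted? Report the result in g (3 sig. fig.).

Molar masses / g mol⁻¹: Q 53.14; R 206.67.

364 g

n(Q) = 59.10 / 53.14 = 1.112 mol
n(R) = 0.8240×1000 / 206.67 = 3.987 mol
n/ν for Q = 1.112/2 = 0.5560
n/ν for R = 3.987/4 = 0.9968
Smallest n/ν is Q → limiting reagent.
R consumed = (4/2) × 1.112 = 2.224 mol
R remaining = 3.987 − 2.224 = 1.763 mol
mass = 1.763 × 206.67 = 364.4 g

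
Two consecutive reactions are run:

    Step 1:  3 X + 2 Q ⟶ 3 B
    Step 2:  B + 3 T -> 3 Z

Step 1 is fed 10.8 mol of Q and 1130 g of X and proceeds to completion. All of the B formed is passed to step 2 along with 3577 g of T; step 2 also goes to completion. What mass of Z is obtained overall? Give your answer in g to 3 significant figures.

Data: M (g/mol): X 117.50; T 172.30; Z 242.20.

Step 1:
n(Q) = 10.80 mol
n(X) = 1130 / 117.50 = 9.617 mol
n/ν for Q = 10.80/2 = 5.400
n/ν for X = 9.617/3 = 3.206
Smallest n/ν is X → limiting reagent.
n(B) produced = (3/3) × 9.617 = 9.617 mol
Step 2:
n(B) available = 9.617 mol
n(T) = 3577 / 172.30 = 20.76 mol
n/ν for B = 9.617/1 = 9.617
n/ν for T = 20.76/3 = 6.920
Smallest n/ν is T → limiting reagent.
n(Z) = (3/3) × 20.76 = 20.76 mol
mass = 20.76 × 242.20 = 5028 g

5030 g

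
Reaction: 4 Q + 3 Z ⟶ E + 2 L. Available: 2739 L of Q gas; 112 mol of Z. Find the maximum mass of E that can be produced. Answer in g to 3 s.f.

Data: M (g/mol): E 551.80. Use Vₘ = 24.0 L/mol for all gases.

15700 g

n(Q) = 2739 / 24.0 = 114.1 mol
n(Z) = 112.0 mol
n/ν for Q = 114.1/4 = 28.53
n/ν for Z = 112.0/3 = 37.33
Smallest n/ν is Q → limiting reagent.
n(E) = (1/4) × 114.1 = 28.53 mol
mass = 28.53 × 551.80 = 15740 g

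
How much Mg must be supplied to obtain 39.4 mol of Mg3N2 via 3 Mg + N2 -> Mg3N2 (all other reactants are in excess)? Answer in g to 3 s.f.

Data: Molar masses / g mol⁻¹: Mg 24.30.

2870 g

n(Mg3N2) = 39.40 mol
n(Mg) = (3/1) × 39.40 = 118.2 mol
mass = 118.2 × 24.30 = 2872 g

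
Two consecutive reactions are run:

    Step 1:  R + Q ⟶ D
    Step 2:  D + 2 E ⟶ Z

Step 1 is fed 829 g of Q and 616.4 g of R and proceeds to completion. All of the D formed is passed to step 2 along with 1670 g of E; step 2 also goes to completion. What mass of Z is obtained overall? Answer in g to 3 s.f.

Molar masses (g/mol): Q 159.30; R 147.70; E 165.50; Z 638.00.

Step 1:
n(Q) = 829.0 / 159.30 = 5.204 mol
n(R) = 616.4 / 147.70 = 4.173 mol
n/ν → Q: 5.204, R: 4.173; R is limiting.
n(D) produced = (1/1) × 4.173 = 4.173 mol
Step 2:
n(D) available = 4.173 mol
n(E) = 1670 / 165.50 = 10.09 mol
n/ν → D: 4.173, E: 5.045; D is limiting.
n(Z) = (1/1) × 4.173 = 4.173 mol
mass = 4.173 × 638.00 = 2662 g

2660 g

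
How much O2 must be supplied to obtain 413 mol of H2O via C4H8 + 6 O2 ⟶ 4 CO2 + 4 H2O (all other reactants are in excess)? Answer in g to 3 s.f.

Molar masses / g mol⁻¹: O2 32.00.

n(H2O) = 413.0 mol
n(O2) = (6/4) × 413.0 = 619.5 mol
mass = 619.5 × 32.00 = 19820 g

19800 g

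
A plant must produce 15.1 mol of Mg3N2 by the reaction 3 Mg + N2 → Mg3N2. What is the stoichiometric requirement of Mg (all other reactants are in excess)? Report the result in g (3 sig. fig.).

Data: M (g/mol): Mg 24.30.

n(Mg3N2) = 15.10 mol
n(Mg) = (3/1) × 15.10 = 45.30 mol
mass = 45.30 × 24.30 = 1101 g

1100 g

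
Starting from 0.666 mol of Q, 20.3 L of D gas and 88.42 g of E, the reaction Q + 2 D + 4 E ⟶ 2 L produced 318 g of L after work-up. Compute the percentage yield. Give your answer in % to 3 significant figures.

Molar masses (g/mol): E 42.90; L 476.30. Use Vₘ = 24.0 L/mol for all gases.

78.9 %

n(Q) = 0.6660 mol
n(D) = 20.30 / 24.0 = 0.8458 mol
n(E) = 88.42 / 42.90 = 2.061 mol
n/ν → Q: 0.6660, D: 0.4229, E: 0.5153; D is limiting.
theoretical n(L) = (2/2) × 0.8458 = 0.8458 mol → 402.9 g
% yield = 318 / 402.9 × 100 = 78.93 %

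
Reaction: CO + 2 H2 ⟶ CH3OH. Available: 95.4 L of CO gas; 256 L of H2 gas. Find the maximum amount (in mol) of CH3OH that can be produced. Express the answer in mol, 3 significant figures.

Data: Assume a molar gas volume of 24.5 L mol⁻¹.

n(CO) = 95.40 / 24.5 = 3.894 mol
n(H2) = 256.0 / 24.5 = 10.45 mol
n/ν → CO: 3.894, H2: 5.225; CO is limiting.
n(CH3OH) = (1/1) × 3.894 = 3.894 mol

3.89 mol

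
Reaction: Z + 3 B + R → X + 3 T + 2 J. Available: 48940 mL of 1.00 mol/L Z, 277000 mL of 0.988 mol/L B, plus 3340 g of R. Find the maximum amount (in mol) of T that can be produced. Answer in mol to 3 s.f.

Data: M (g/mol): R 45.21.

n(Z) = 1.00 × 48940/1000 = 48.94 mol
n(B) = 0.988 × 277000/1000 = 273.7 mol
n(R) = 3340 / 45.21 = 73.88 mol
n/ν for Z = 48.94/1 = 48.94
n/ν for B = 273.7/3 = 91.23
n/ν for R = 73.88/1 = 73.88
Smallest n/ν is Z → limiting reagent.
n(T) = (3/1) × 48.94 = 146.8 mol

147 mol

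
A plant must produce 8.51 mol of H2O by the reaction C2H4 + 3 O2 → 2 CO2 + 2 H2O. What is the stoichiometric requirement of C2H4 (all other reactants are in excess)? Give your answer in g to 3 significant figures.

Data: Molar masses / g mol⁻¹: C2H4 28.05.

n(H2O) = 8.510 mol
n(C2H4) = (1/2) × 8.510 = 4.255 mol
mass = 4.255 × 28.05 = 119.4 g

119 g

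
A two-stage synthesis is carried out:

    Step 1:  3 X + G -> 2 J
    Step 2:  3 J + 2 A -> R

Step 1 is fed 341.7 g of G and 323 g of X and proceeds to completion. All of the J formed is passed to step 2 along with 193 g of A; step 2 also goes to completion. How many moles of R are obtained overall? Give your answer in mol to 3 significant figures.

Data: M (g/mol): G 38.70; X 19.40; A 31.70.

3.04 mol

Step 1:
n(G) = 341.7 / 38.70 = 8.829 mol
n(X) = 323.0 / 19.40 = 16.65 mol
n/ν for G = 8.829/1 = 8.829
n/ν for X = 16.65/3 = 5.550
Smallest n/ν is X → limiting reagent.
n(J) produced = (2/3) × 16.65 = 11.10 mol
Step 2:
n(J) available = 11.10 mol
n(A) = 193.0 / 31.70 = 6.088 mol
n/ν for J = 11.10/3 = 3.700
n/ν for A = 6.088/2 = 3.044
Smallest n/ν is A → limiting reagent.
n(R) = (1/2) × 6.088 = 3.044 mol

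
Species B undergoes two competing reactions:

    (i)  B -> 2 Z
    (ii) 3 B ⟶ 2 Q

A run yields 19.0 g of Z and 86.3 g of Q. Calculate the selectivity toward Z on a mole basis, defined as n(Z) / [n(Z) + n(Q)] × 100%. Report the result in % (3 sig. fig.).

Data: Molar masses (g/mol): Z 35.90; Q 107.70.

n(Z) = 19.0 / 35.90 = 0.5292 mol
n(Q) = 86.3 / 107.70 = 0.8013 mol
selectivity = 0.5292/(0.5292+0.8013) × 100 = 39.77 %

39.8 %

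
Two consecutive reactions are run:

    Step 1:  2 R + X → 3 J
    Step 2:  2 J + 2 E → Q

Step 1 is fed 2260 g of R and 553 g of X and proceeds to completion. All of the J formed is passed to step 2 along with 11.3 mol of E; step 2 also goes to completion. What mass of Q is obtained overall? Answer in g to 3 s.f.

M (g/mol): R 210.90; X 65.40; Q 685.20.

Step 1:
n(R) = 2260 / 210.90 = 10.72 mol
n(X) = 553.0 / 65.40 = 8.456 mol
n/ν for R = 10.72/2 = 5.360
n/ν for X = 8.456/1 = 8.456
Smallest n/ν is R → limiting reagent.
n(J) produced = (3/2) × 10.72 = 16.08 mol
Step 2:
n(J) available = 16.08 mol
n(E) = 11.30 mol
n/ν for J = 16.08/2 = 8.040
n/ν for E = 11.30/2 = 5.650
Smallest n/ν is E → limiting reagent.
n(Q) = (1/2) × 11.30 = 5.650 mol
mass = 5.650 × 685.20 = 3871 g

3870 g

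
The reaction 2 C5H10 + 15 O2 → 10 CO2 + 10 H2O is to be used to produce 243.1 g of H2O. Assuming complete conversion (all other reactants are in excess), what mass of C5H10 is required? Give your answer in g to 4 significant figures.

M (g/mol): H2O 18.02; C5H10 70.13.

n(H2O) = 243.1 / 18.02 = 13.49 mol
n(C5H10) = (2/10) × 13.49 = 2.698 mol
mass = 2.698 × 70.13 = 189.2 g

189.2 g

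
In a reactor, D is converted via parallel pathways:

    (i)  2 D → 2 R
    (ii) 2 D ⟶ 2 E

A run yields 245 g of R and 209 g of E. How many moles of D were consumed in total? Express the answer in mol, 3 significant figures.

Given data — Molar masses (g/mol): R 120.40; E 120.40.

n(R) = 245 / 120.40 = 2.035 mol
n(E) = 209 / 120.40 = 1.736 mol
n(D) via (i) = (2/2)×2.035 = 2.035 mol
n(D) via (ii) = (2/2)×1.736 = 1.736 mol
total n(D) = 2.035 + 1.736 = 3.771 mol

3.77 mol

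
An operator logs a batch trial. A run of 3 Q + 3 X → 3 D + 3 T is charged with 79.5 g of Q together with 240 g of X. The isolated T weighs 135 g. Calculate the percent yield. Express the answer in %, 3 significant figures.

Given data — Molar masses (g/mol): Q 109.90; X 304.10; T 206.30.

90.5 %

n(Q) = 79.50 / 109.90 = 0.7234 mol
n(X) = 240.0 / 304.10 = 0.7892 mol
n/ν → Q: 0.2411, X: 0.2631; Q is limiting.
theoretical n(T) = (3/3) × 0.7234 = 0.7234 mol → 149.2 g
% yield = 135 / 149.2 × 100 = 90.48 %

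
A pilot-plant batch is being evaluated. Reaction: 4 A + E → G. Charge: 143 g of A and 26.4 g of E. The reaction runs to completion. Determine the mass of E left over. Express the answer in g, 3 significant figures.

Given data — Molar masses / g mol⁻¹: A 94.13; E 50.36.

7.27 g

n(A) = 143.0 / 94.13 = 1.519 mol
n(E) = 26.40 / 50.36 = 0.5242 mol
n/ν for A = 1.519/4 = 0.3798
n/ν for E = 0.5242/1 = 0.5242
Smallest n/ν is A → limiting reagent.
E consumed = (1/4) × 1.519 = 0.3798 mol
E remaining = 0.5242 − 0.3798 = 0.1444 mol
mass = 0.1444 × 50.36 = 7.272 g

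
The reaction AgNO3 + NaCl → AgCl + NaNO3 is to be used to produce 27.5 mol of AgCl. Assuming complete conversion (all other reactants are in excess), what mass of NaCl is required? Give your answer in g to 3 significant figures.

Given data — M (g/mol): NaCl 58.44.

n(AgCl) = 27.50 mol
n(NaCl) = (1/1) × 27.50 = 27.50 mol
mass = 27.50 × 58.44 = 1607 g

1610 g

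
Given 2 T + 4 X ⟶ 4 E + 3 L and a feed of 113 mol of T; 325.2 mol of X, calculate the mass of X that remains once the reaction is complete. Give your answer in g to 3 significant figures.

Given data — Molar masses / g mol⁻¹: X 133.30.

13200 g

n(T) = 113.0 mol
n(X) = 325.2 mol
n/ν for T = 113.0/2 = 56.50
n/ν for X = 325.2/4 = 81.30
Smallest n/ν is T → limiting reagent.
X consumed = (4/2) × 113.0 = 226.0 mol
X remaining = 325.2 − 226.0 = 99.20 mol
mass = 99.20 × 133.30 = 13220 g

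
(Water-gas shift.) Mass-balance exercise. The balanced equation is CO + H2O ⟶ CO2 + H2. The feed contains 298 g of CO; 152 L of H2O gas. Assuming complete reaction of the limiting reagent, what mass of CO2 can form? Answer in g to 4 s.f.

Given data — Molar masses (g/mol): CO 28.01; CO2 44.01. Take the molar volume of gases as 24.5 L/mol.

n(CO) = 298.0 / 28.01 = 10.64 mol
n(H2O) = 152.0 / 24.5 = 6.204 mol
n/ν → CO: 10.64, H2O: 6.204; H2O is limiting.
n(CO2) = (1/1) × 6.204 = 6.204 mol
mass = 6.204 × 44.01 = 273.0 g

273.0 g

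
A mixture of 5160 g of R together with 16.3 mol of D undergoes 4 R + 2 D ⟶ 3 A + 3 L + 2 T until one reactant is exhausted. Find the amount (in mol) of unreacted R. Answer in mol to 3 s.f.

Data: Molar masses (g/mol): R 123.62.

n(R) = 5160 / 123.62 = 41.74 mol
n(D) = 16.30 mol
n/ν for R = 41.74/4 = 10.44
n/ν for D = 16.30/2 = 8.150
Smallest n/ν is D → limiting reagent.
R consumed = (4/2) × 16.30 = 32.60 mol
R remaining = 41.74 − 32.60 = 9.140 mol

9.14 mol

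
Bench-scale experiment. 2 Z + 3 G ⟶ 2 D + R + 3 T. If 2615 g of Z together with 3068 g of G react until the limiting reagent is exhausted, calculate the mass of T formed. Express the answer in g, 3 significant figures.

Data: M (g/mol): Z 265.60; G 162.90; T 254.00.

n(Z) = 2615 / 265.60 = 9.846 mol
n(G) = 3068 / 162.90 = 18.83 mol
n/ν for Z = 9.846/2 = 4.923
n/ν for G = 18.83/3 = 6.277
Smallest n/ν is Z → limiting reagent.
n(T) = (3/2) × 9.846 = 14.77 mol
mass = 14.77 × 254.00 = 3752 g

3750 g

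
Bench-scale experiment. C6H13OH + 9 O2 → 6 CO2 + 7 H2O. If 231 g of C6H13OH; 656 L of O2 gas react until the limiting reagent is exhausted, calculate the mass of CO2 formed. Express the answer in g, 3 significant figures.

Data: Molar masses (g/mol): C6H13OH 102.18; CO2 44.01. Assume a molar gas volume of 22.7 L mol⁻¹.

597 g

n(C6H13OH) = 231.0 / 102.18 = 2.261 mol
n(O2) = 656.0 / 22.7 = 28.90 mol
n/ν for C6H13OH = 2.261/1 = 2.261
n/ν for O2 = 28.90/9 = 3.211
Smallest n/ν is C6H13OH → limiting reagent.
n(CO2) = (6/1) × 2.261 = 13.57 mol
mass = 13.57 × 44.01 = 597.2 g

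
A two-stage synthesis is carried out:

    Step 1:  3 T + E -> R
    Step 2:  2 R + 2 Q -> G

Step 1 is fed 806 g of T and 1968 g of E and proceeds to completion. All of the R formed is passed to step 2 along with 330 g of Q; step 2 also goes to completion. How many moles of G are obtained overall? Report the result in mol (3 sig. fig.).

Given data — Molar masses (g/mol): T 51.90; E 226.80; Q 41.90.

2.59 mol

Step 1:
n(T) = 806.0 / 51.90 = 15.53 mol
n(E) = 1968 / 226.80 = 8.677 mol
n/ν for T = 15.53/3 = 5.177
n/ν for E = 8.677/1 = 8.677
Smallest n/ν is T → limiting reagent.
n(R) produced = (1/3) × 15.53 = 5.177 mol
Step 2:
n(R) available = 5.177 mol
n(Q) = 330.0 / 41.90 = 7.876 mol
n/ν for R = 5.177/2 = 2.589
n/ν for Q = 7.876/2 = 3.938
Smallest n/ν is R → limiting reagent.
n(G) = (1/2) × 5.177 = 2.589 mol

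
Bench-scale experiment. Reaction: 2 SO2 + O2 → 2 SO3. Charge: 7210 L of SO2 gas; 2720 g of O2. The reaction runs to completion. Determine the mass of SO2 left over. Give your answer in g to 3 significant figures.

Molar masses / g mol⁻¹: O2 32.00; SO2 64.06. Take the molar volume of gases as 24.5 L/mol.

n(SO2) = 7210 / 24.5 = 294.3 mol
n(O2) = 2720 / 32.00 = 85.00 mol
n/ν for SO2 = 294.3/2 = 147.2
n/ν for O2 = 85.00/1 = 85.00
Smallest n/ν is O2 → limiting reagent.
SO2 consumed = (2/1) × 85.00 = 170.0 mol
SO2 remaining = 294.3 − 170.0 = 124.3 mol
mass = 124.3 × 64.06 = 7963 g

7960 g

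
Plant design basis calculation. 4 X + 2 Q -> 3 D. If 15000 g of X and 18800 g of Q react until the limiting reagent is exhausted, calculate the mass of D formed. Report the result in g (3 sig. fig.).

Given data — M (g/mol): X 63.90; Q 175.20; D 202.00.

n(X) = 15000 / 63.90 = 234.7 mol
n(Q) = 18800 / 175.20 = 107.3 mol
n/ν for X = 234.7/4 = 58.68
n/ν for Q = 107.3/2 = 53.65
Smallest n/ν is Q → limiting reagent.
n(D) = (3/2) × 107.3 = 161.0 mol
mass = 161.0 × 202.00 = 32520 g

32500 g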